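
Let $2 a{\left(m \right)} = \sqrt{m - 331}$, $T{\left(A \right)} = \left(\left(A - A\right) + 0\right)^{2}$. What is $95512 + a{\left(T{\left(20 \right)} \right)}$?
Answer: $95512 + \frac{i \sqrt{331}}{2} \approx 95512.0 + 9.0967 i$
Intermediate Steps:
$T{\left(A \right)} = 0$ ($T{\left(A \right)} = \left(0 + 0\right)^{2} = 0^{2} = 0$)
$a{\left(m \right)} = \frac{\sqrt{-331 + m}}{2}$ ($a{\left(m \right)} = \frac{\sqrt{m - 331}}{2} = \frac{\sqrt{-331 + m}}{2}$)
$95512 + a{\left(T{\left(20 \right)} \right)} = 95512 + \frac{\sqrt{-331 + 0}}{2} = 95512 + \frac{\sqrt{-331}}{2} = 95512 + \frac{i \sqrt{331}}{2}$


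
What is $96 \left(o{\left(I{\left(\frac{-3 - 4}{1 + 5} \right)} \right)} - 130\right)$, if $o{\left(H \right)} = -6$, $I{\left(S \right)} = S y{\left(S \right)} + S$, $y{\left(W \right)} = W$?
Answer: $-13056$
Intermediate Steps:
$I{\left(S \right)} = S + S^{2}$ ($I{\left(S \right)} = S S + S = S^{2} + S = S + S^{2}$)
$96 \left(o{\left(I{\left(\frac{-3 - 4}{1 + 5} \right)} \right)} - 130\right) = 96 \left(-6 - 130\right) = 96 \left(-136\right) = -13056$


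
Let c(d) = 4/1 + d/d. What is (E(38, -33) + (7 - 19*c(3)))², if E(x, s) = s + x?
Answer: 6889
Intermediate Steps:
c(d) = 5 (c(d) = 4*1 + 1 = 4 + 1 = 5)
(E(38, -33) + (7 - 19*c(3)))² = ((-33 + 38) + (7 - 19*5))² = (5 + (7 - 95))² = (5 - 88)² = (-83)² = 6889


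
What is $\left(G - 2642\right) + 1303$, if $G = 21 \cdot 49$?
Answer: $-310$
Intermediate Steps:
$G = 1029$
$\left(G - 2642\right) + 1303 = \left(1029 - 2642\right) + 1303 = -1613 + 1303 = -310$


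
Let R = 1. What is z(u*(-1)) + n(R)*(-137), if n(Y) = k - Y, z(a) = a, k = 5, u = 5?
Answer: -553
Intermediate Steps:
n(Y) = 5 - Y
z(u*(-1)) + n(R)*(-137) = 5*(-1) + (5 - 1*1)*(-137) = -5 + (5 - 1)*(-137) = -5 + 4*(-137) = -5 - 548 = -553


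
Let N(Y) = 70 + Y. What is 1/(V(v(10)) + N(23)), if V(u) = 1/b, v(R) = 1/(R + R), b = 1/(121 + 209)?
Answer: 1/423 ≈ 0.0023641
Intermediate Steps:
b = 1/330 ≈ 0.0030303
v(R) = 1/(2*R)
V(u) = 330 (V(u) = 1/(1/330) = 330)
1/(V(v(10)) + N(23)) = 1/(330 + (70 + 23)) = 1/(330 + 93) = 1/423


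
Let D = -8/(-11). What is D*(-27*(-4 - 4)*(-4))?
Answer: -6912/11 ≈ -628.36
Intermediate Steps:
D = 8/11 (D = -8*(-1/11) = 8/11 ≈ 0.72727)
D*(-27*(-4 - 4)*(-4)) = 8*(-27*(-4 - 4)*(-4))/11 = 8*(-(-216)*(-4))/11 = 8*(-27*32)/11 = (8/11)*(-864) = -6912/11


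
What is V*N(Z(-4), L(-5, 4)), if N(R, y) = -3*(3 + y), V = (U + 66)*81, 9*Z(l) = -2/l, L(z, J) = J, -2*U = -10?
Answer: -120771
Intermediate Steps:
U = 5 (U = -1/2*(-10) = 5)
Z(l) = -2/(9*l) (Z(l) = (-2/l)/9 = -2/(9*l))
V = 5751 (V = (5 + 66)*81 = 71*81 = 5751)
N(R, y) = -9 - 3*y
V*N(Z(-4), L(-5, 4)) = 5751*(-9 - 3*4) = 5751*(-9 - 12) = 5751*(-21) = -120771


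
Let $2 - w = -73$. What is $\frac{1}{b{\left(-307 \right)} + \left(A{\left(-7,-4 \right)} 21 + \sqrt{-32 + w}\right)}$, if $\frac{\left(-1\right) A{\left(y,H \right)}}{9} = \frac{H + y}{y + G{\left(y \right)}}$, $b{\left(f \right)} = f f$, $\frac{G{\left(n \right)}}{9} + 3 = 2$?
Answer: $\frac{24094480}{2267749858017} - \frac{256 \sqrt{43}}{2267749858017} \approx 1.0624 \cdot 10^{-5}$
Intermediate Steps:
$G{\left(n \right)} = -9$ ($G{\left(n \right)} = -27 + 9 \cdot 2 = -27 + 18 = -9$)
$w = 75$ ($w = 2 - -73 = 2 + 73 = 75$)
$b{\left(f \right)} = f^{2}$
$A{\left(y,H \right)} = - \frac{9 \left(H + y\right)}{-9 + y}$ ($A{\left(y,H \right)} = - 9 \frac{H + y}{y - 9} = - 9 \frac{H + y}{-9 + y} = - \frac{9 \left(H + y\right)}{-9 + y}$)
$\frac{1}{b{\left(-307 \right)} + \left(A{\left(-7,-4 \right)} 21 + \sqrt{-32 + w}\right)} = \frac{1}{\left(-307\right)^{2} + \left(\frac{9 \left(\left(-1\right) \left(-4\right) - -7\right)}{-9 - 7} \cdot 21 + \sqrt{-32 + 75}\right)} = \frac{1}{94249 + \left(\frac{9 \left(4 + 7\right)}{-16} \cdot 21 + \sqrt{43}\right)} = \frac{1}{94249 + \left(9 \left(- \frac{1}{16}\right) 11 \cdot 21 + \sqrt{43}\right)} = \frac{1}{94249 + \left(\left(- \frac{99}{16}\right) 21 + \sqrt{43}\right)} = \frac{1}{94249 - \left(\frac{2079}{16} - \sqrt{43}\right)} = \frac{1}{\frac{1505905}{16} + \sqrt{43}}$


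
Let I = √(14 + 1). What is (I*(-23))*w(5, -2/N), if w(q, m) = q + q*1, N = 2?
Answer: -230*√15 ≈ -890.79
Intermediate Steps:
w(q, m) = 2*q (w(q, m) = q + q = 2*q)
I = √15 ≈ 3.8730
(I*(-23))*w(5, -2/N) = (√15*(-23))*(2*5) = -23*√15*10 = -230*√15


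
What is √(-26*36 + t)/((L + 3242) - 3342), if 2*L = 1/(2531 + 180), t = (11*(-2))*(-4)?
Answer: -21688*I*√53/542199 ≈ -0.2912*I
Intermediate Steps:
t = 88 (t = -22*(-4) = 88)
L = 1/5422 (L = 1/(2*(2531 + 180)) = (½)/2711 = (½)*(1/2711) = 1/5422 ≈ 0.00018443)
√(-26*36 + t)/((L + 3242) - 3342) = √(-26*36 + 88)/((1/5422 + 3242) - 3342) = √(-936 + 88)/(17578125/5422 - 3342) = √(-848)/(-542199/5422) = (4*I*√53)*(-5422/542199) = -21688*I*√53/542199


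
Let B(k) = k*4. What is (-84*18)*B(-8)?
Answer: 48384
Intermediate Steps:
B(k) = 4*k
(-84*18)*B(-8) = (-84*18)*(4*(-8)) = -1512*(-32) = 48384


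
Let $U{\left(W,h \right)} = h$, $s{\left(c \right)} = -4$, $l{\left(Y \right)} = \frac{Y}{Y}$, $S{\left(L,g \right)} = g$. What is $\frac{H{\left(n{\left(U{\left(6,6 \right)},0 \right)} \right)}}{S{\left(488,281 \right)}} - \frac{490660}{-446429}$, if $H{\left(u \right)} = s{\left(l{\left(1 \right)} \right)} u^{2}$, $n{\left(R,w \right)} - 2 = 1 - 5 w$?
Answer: $\frac{121804016}{125446549} \approx 0.97096$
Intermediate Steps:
$l{\left(Y \right)} = 1$
$n{\left(R,w \right)} = 3 - 5 w$ ($n{\left(R,w \right)} = 2 - \left(-1 + 5 w\right) = 3 - 5 w$)
$H{\left(u \right)} = - 4 u^{2}$
$\frac{H{\left(n{\left(U{\left(6,6 \right)},0 \right)} \right)}}{S{\left(488,281 \right)}} - \frac{490660}{-446429} = \frac{\left(-4\right) \left(3 - 0\right)^{2}}{281} - \frac{490660}{-446429} = - 4 \left(3 + 0\right)^{2} \cdot \frac{1}{281} - - \frac{490660}{446429} = - 4 \cdot 3^{2} \cdot \frac{1}{281} + \frac{490660}{446429} = \left(-4\right) 9 \cdot \frac{1}{281} + \frac{490660}{446429} = \left(-36\right) \frac{1}{281} + \frac{490660}{446429} = - \frac{36}{281} + \frac{490660}{446429} = \frac{121804016}{125446549}$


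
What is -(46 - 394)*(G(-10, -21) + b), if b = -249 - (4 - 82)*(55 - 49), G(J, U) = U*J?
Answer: 149292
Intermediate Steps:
G(J, U) = J*U
b = 219 (b = -249 - (-78)*6 = -249 - 1*(-468) = -249 + 468 = 219)
-(46 - 394)*(G(-10, -21) + b) = -(46 - 394)*(-10*(-21) + 219) = -(-348)*(210 + 219) = -(-348)*429 = -1*(-149292) = 149292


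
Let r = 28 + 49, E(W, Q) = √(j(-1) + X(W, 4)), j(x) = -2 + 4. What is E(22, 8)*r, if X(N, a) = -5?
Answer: 77*I*√3 ≈ 133.37*I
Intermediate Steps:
j(x) = 2
E(W, Q) = I*√3 (E(W, Q) = √(2 - 5) = √(-3) = I*√3)
r = 77
E(22, 8)*r = (I*√3)*77 = 77*I*√3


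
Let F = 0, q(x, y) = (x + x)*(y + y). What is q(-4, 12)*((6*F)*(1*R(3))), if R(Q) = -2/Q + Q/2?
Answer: 0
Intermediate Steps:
q(x, y) = 4*x*y (q(x, y) = (2*x)*(2*y) = 4*x*y)
R(Q) = Q/2 - 2/Q (R(Q) = -2/Q + Q*(½) = -2/Q + Q/2 = Q/2 - 2/Q)
q(-4, 12)*((6*F)*(1*R(3))) = (4*(-4)*12)*((6*0)*(1*((½)*3 - 2/3))) = -0*1*(3/2 - 2*⅓) = -0*1*(3/2 - ⅔) = -0*1*(⅚) = -0*5/6 = -192*0 = 0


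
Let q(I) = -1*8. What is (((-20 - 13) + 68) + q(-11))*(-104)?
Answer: -2808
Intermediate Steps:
q(I) = -8
(((-20 - 13) + 68) + q(-11))*(-104) = (((-20 - 13) + 68) - 8)*(-104) = ((-33 + 68) - 8)*(-104) = (35 - 8)*(-104) = 27*(-104) = -2808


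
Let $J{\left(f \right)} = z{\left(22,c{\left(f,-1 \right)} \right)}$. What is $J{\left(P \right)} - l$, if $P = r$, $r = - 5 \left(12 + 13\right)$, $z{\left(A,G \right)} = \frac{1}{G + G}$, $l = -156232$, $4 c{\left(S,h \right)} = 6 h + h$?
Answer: $\frac{1093622}{7} \approx 1.5623 \cdot 10^{5}$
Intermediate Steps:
$c{\left(S,h \right)} = \frac{7 h}{4}$ ($c{\left(S,h \right)} = \frac{6 h + h}{4} = \frac{7 h}{4}$)
$z{\left(A,G \right)} = \frac{1}{2 G}$
$r = -125$ ($r = \left(-5\right) 25 = -125$)
$P = -125$
$J{\left(f \right)} = - \frac{2}{7}$ ($J{\left(f \right)} = \frac{1}{2 \cdot \frac{7}{4} \left(-1\right)} = \frac{1}{2 \left(- \frac{7}{4}\right)} = \frac{1}{2} \left(- \frac{4}{7}\right) = - \frac{2}{7}$)
$J{\left(P \right)} - l = - \frac{2}{7} - -156232 = - \frac{2}{7} + 156232 = \frac{1093622}{7}$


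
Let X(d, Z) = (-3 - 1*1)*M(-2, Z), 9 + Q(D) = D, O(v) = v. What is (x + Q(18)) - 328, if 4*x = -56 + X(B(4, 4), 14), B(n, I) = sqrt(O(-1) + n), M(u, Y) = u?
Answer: -331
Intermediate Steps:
Q(D) = -9 + D
B(n, I) = sqrt(-1 + n)
X(d, Z) = 8 (X(d, Z) = (-3 - 1*1)*(-2) = (-3 - 1)*(-2) = -4*(-2) = 8)
x = -12 (x = (-56 + 8)/4 = (1/4)*(-48) = -12)
(x + Q(18)) - 328 = (-12 + (-9 + 18)) - 328 = (-12 + 9) - 328 = -3 - 328 = -331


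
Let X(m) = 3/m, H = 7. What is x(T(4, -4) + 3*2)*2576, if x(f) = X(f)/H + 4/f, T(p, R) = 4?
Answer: 5704/5 ≈ 1140.8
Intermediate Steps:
x(f) = 31/(7*f) (x(f) = (3/f)/7 + 4/f = (3/f)*(1/7) + 4/f = 3/(7*f) + 4/f = 31/(7*f))
x(T(4, -4) + 3*2)*2576 = (31/(7*(4 + 3*2)))*2576 = (31/(7*(4 + 6)))*2576 = ((31/7)/10)*2576 = ((31/7)*(1/10))*2576 = (31/70)*2576 = 5704/5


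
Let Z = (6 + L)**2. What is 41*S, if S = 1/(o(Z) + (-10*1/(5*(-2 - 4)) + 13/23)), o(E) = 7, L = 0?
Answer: 2829/545 ≈ 5.1908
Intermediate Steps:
Z = 36 (Z = (6 + 0)**2 = 6**2 = 36)
S = 69/545 (S = 1/(7 + (-10*1/(5*(-2 - 4)) + 13/23)) = 1/(7 + (-10/((-6*5)) + 13*(1/23))) = 1/(7 + (-10/(-30) + 13/23)) = 1/(7 + (-10*(-1/30) + 13/23)) = 1/(7 + (1/3 + 13/23)) = 1/(7 + 62/69) = 1/(545/69) = 69/545 ≈ 0.12661)
41*S = 41*(69/545) = 2829/545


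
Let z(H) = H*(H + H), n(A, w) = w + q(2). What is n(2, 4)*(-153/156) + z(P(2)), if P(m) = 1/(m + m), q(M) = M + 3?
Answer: -905/104 ≈ -8.7019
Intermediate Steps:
q(M) = 3 + M
n(A, w) = 5 + w (n(A, w) = w + (3 + 2) = w + 5 = 5 + w)
P(m) = 1/(2*m)
z(H) = 2*H**2 (z(H) = H*(2*H) = 2*H**2)
n(2, 4)*(-153/156) + z(P(2)) = (5 + 4)*(-153/156) + 2*((1/2)/2)**2 = 9*(-153*1/156) + 2*((1/2)*(1/2))**2 = 9*(-51/52) + 2*(1/4)**2 = -459/52 + 2*(1/16) = -459/52 + 1/8 = -905/104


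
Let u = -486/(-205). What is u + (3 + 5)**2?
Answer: 13606/205 ≈ 66.371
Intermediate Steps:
u = 486/205 (u = -486*(-1/205) = 486/205 ≈ 2.3707)
u + (3 + 5)**2 = 486/205 + (3 + 5)**2 = 486/205 + 8**2 = 486/205 + 64 = 13606/205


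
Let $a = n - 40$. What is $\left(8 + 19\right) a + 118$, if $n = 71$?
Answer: $955$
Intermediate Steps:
$a = 31$ ($a = 71 - 40 = 31$)
$\left(8 + 19\right) a + 118 = \left(8 + 19\right) 31 + 118 = 27 \cdot 31 + 118 = 837 + 118 = 955$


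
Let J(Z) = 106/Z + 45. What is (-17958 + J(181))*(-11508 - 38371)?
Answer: 161715050213/181 ≈ 8.9345e+8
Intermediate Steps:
J(Z) = 45 + 106/Z
(-17958 + J(181))*(-11508 - 38371) = (-17958 + (45 + 106/181))*(-11508 - 38371) = (-17958 + (45 + 106*(1/181)))*(-49879) = (-17958 + (45 + 106/181))*(-49879) = (-17958 + 8251/181)*(-49879) = -3242147/181*(-49879) = 161715050213/181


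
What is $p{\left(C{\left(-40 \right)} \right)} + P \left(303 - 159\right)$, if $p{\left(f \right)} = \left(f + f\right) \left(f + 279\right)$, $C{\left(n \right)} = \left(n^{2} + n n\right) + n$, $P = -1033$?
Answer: $21585728$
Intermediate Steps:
$C{\left(n \right)} = n + 2 n^{2}$ ($C{\left(n \right)} = \left(n^{2} + n^{2}\right) + n = 2 n^{2} + n = n + 2 n^{2}$)
$p{\left(f \right)} = 2 f \left(279 + f\right)$
$p{\left(C{\left(-40 \right)} \right)} + P \left(303 - 159\right) = 2 \left(- 40 \left(1 + 2 \left(-40\right)\right)\right) \left(279 - 40 \left(1 + 2 \left(-40\right)\right)\right) - 1033 \left(303 - 159\right) = 2 \left(- 40 \left(1 - 80\right)\right) \left(279 - 40 \left(1 - 80\right)\right) - 148752 = 2 \left(\left(-40\right) \left(-79\right)\right) \left(279 - -3160\right) - 148752 = 2 \cdot 3160 \left(279 + 3160\right) - 148752 = 2 \cdot 3160 \cdot 3439 - 148752 = 21734480 - 148752 = 21585728$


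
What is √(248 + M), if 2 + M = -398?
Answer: 2*I*√38 ≈ 12.329*I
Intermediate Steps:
M = -400 (M = -2 - 398 = -400)
√(248 + M) = √(248 - 400) = √(-152) = 2*I*√38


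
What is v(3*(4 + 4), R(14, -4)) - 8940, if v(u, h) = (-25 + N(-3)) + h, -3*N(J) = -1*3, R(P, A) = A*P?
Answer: -9020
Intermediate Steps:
N(J) = 1 (N(J) = -(-1)*3/3 = -⅓*(-3) = 1)
v(u, h) = -24 + h (v(u, h) = (-25 + 1) + h = -24 + h)
v(3*(4 + 4), R(14, -4)) - 8940 = (-24 - 4*14) - 8940 = (-24 - 56) - 8940 = -80 - 8940 = -9020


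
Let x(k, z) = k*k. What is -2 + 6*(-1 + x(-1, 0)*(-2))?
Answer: -20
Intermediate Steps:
x(k, z) = k²
-2 + 6*(-1 + x(-1, 0)*(-2)) = -2 + 6*(-1 + (-1)²*(-2)) = -2 + 6*(-1 + 1*(-2)) = -2 + 6*(-1 - 2) = -2 + 6*(-3) = -2 - 18 = -20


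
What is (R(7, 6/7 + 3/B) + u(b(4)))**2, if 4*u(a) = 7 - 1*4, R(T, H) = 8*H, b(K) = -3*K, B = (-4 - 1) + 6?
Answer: 783225/784 ≈ 999.01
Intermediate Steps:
B = 1 (B = -5 + 6 = 1)
u(a) = 3/4 (u(a) = (7 - 1*4)/4 = (7 - 4)/4 = (1/4)*3 = 3/4)
(R(7, 6/7 + 3/B) + u(b(4)))**2 = (8*(6/7 + 3/1) + 3/4)**2 = (8*(6*(1/7) + 3*1) + 3/4)**2 = (8*(6/7 + 3) + 3/4)**2 = (8*(27/7) + 3/4)**2 = (216/7 + 3/4)**2 = (885/28)**2 = 783225/784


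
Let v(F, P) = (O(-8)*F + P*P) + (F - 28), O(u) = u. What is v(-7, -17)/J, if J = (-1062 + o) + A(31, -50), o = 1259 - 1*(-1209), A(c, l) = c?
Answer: 310/1437 ≈ 0.21573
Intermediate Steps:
o = 2468 (o = 1259 + 1209 = 2468)
v(F, P) = -28 + P**2 - 7*F (v(F, P) = (-8*F + P*P) + (F - 28) = (-8*F + P**2) + (-28 + F) = (P**2 - 8*F) + (-28 + F) = -28 + P**2 - 7*F)
J = 1437 (J = (-1062 + 2468) + 31 = 1406 + 31 = 1437)
v(-7, -17)/J = (-28 + (-17)**2 - 7*(-7))/1437 = (-28 + 289 + 49)*(1/1437) = 310*(1/1437) = 310/1437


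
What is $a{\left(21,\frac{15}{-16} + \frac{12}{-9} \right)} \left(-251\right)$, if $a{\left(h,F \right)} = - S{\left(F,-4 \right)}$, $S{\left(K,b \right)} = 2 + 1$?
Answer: $753$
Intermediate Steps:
$S{\left(K,b \right)} = 3$
$a{\left(h,F \right)} = -3$ ($a{\left(h,F \right)} = \left(-1\right) 3 = -3$)
$a{\left(21,\frac{15}{-16} + \frac{12}{-9} \right)} \left(-251\right) = \left(-3\right) \left(-251\right) = 753$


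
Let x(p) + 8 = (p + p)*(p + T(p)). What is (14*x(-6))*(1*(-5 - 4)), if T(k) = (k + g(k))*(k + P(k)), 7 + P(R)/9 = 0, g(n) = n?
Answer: 1243872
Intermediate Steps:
P(R) = -63 (P(R) = -63 + 9*0 = -63 + 0 = -63)
T(k) = 2*k*(-63 + k) (T(k) = (k + k)*(k - 63) = (2*k)*(-63 + k) = 2*k*(-63 + k))
x(p) = -8 + 2*p*(p + 2*p*(-63 + p)) (x(p) = -8 + (p + p)*(p + 2*p*(-63 + p)) = -8 + (2*p)*(p + 2*p*(-63 + p)) = -8 + 2*p*(p + 2*p*(-63 + p)))
(14*x(-6))*(1*(-5 - 4)) = (14*(-8 - 250*(-6)² + 4*(-6)³))*(1*(-5 - 4)) = (14*(-8 - 250*36 + 4*(-216)))*(1*(-9)) = (14*(-8 - 9000 - 864))*(-9) = (14*(-9872))*(-9) = -138208*(-9) = 1243872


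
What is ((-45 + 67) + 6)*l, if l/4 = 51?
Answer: 5712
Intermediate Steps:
l = 204 (l = 4*51 = 204)
((-45 + 67) + 6)*l = ((-45 + 67) + 6)*204 = (22 + 6)*204 = 28*204 = 5712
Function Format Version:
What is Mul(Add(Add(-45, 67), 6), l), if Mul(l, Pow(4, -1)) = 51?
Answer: 5712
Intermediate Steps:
l = 204 (l = Mul(4, 51) = 204)
Mul(Add(Add(-45, 67), 6), l) = Mul(Add(Add(-45, 67), 6), 204) = Mul(Add(22, 6), 204) = Mul(28, 204) = 5712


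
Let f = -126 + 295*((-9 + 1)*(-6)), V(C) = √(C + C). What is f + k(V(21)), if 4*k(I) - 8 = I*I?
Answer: 28093/2 ≈ 14047.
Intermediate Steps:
V(C) = √2*√C (V(C) = √(2*C) = √2*√C)
k(I) = 2 + I²/4 (k(I) = 2 + (I*I)/4 = 2 + I²/4)
f = 14034 (f = -126 + 295*(-8*(-6)) = -126 + 295*48 = -126 + 14160 = 14034)
f + k(V(21)) = 14034 + (2 + (√2*√21)²/4) = 14034 + (2 + (√42)²/4) = 14034 + (2 + (¼)*42) = 14034 + (2 + 21/2) = 14034 + 25/2 = 28093/2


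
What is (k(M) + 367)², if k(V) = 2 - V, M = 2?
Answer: 134689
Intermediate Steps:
(k(M) + 367)² = ((2 - 1*2) + 367)² = ((2 - 2) + 367)² = (0 + 367)² = 367² = 134689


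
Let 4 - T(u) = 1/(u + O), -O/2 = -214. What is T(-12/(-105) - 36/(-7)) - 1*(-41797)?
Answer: 633870329/15164 ≈ 41801.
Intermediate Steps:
O = 428 (O = -2*(-214) = 428)
T(u) = 4 - 1/(428 + u) (T(u) = 4 - 1/(u + 428) = 4 - 1/(428 + u))
T(-12/(-105) - 36/(-7)) - 1*(-41797) = (1711 + 4*(-12/(-105) - 36/(-7)))/(428 + (-12/(-105) - 36/(-7))) - 1*(-41797) = (1711 + 4*(-12*(-1/105) - 36*(-1/7)))/(428 + (-12*(-1/105) - 36*(-1/7))) + 41797 = (1711 + 4*(4/35 + 36/7))/(428 + (4/35 + 36/7)) + 41797 = (1711 + 4*(184/35))/(428 + 184/35) + 41797 = (1711 + 736/35)/(15164/35) + 41797 = (35/15164)*(60621/35) + 41797 = 60621/15164 + 41797 = 633870329/15164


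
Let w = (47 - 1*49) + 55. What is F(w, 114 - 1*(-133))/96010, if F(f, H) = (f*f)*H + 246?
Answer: 694069/96010 ≈ 7.2291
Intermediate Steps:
w = 53 (w = (47 - 49) + 55 = -2 + 55 = 53)
F(f, H) = 246 + H*f² (F(f, H) = f²*H + 246 = H*f² + 246 = 246 + H*f²)
F(w, 114 - 1*(-133))/96010 = (246 + (114 - 1*(-133))*53²)/96010 = (246 + (114 + 133)*2809)*(1/96010) = (246 + 247*2809)*(1/96010) = (246 + 693823)*(1/96010) = 694069*(1/96010) = 694069/96010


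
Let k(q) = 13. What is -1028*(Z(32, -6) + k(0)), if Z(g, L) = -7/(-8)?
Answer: -28527/2 ≈ -14264.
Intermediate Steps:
Z(g, L) = 7/8 (Z(g, L) = -7*(-⅛) = 7/8)
-1028*(Z(32, -6) + k(0)) = -1028*(7/8 + 13) = -1028*111/8 = -28527/2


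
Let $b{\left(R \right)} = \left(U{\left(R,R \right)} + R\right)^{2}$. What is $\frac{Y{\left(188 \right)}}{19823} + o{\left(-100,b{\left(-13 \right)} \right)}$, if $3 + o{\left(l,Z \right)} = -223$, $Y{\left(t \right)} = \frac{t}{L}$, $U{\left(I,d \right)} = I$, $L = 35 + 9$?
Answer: $- \frac{49279931}{218053} \approx -226.0$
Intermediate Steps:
$L = 44$
$Y{\left(t \right)} = \frac{t}{44}$
$b{\left(R \right)} = 4 R^{2}$ ($b{\left(R \right)} = \left(R + R\right)^{2} = \left(2 R\right)^{2} = 4 R^{2}$)
$o{\left(l,Z \right)} = -226$ ($o{\left(l,Z \right)} = -3 - 223 = -226$)
$\frac{Y{\left(188 \right)}}{19823} + o{\left(-100,b{\left(-13 \right)} \right)} = \frac{\frac{1}{44} \cdot 188}{19823} - 226 = \frac{47}{11} \cdot \frac{1}{19823} - 226 = \frac{47}{218053} - 226 = - \frac{49279931}{218053}$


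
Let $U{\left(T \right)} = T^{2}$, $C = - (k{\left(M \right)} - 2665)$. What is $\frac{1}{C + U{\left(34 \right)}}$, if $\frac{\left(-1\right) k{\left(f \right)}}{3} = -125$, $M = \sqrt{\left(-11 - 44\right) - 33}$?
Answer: $\frac{1}{3446} \approx 0.00029019$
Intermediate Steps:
$M = 2 i \sqrt{22}$ ($M = \sqrt{-55 - 33} = \sqrt{-88} = 2 i \sqrt{22} \approx 9.3808 i$)
$k{\left(f \right)} = 375$ ($k{\left(f \right)} = \left(-3\right) \left(-125\right) = 375$)
$C = 2290$ ($C = - (375 - 2665) = \left(-1\right) \left(-2290\right) = 2290$)
$\frac{1}{C + U{\left(34 \right)}} = \frac{1}{2290 + 34^{2}} = \frac{1}{2290 + 1156} = \frac{1}{3446}$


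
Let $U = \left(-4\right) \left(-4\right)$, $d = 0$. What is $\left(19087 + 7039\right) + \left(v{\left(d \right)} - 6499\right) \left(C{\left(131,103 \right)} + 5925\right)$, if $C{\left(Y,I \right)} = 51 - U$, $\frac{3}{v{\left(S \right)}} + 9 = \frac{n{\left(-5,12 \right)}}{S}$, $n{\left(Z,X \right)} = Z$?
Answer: $-38707914$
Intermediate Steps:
$U = 16$
$v{\left(S \right)} = \frac{3}{-9 - \frac{5}{S}}$
$C{\left(Y,I \right)} = 35$ ($C{\left(Y,I \right)} = 51 - 16 = 35$)
$\left(19087 + 7039\right) + \left(v{\left(d \right)} - 6499\right) \left(C{\left(131,103 \right)} + 5925\right) = \left(19087 + 7039\right) + \left(\left(-3\right) 0 \frac{1}{5 + 9 \cdot 0} - 6499\right) \left(35 + 5925\right) = 26126 + \left(\left(-3\right) 0 \frac{1}{5 + 0} - 6499\right) 5960 = 26126 + \left(\left(-3\right) 0 \cdot \frac{1}{5} - 6499\right) 5960 = 26126 + \left(0 - 6499\right) 5960 = 26126 - 38734040 = -38707914$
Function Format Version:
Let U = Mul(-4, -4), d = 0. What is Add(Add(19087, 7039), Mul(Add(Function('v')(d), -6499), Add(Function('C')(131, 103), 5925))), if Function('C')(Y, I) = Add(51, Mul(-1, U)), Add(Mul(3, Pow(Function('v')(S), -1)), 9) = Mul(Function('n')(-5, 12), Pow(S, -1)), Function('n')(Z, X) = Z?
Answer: -38707914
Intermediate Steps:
U = 16
Function('v')(S) = Mul(3, Pow(Add(-9, Mul(-5, Pow(S, -1))), -1))
Function('C')(Y, I) = 35 (Function('C')(Y, I) = Add(51, Mul(-1, 16)) = Add(51, -16) = 35)
Add(Add(19087, 7039), Mul(Add(Function('v')(d), -6499), Add(Function('C')(131, 103), 5925))) = Add(Add(19087, 7039), Mul(Add(Mul(-3, 0, Pow(Add(5, Mul(9, 0)), -1)), -6499), Add(35, 5925))) = Add(26126, Mul(Add(Mul(-3, 0, Pow(Add(5, 0), -1)), -6499), 5960)) = Add(26126, Mul(Add(Mul(-3, 0, Pow(5, -1)), -6499), 5960)) = Add(26126, Mul(Add(Mul(-3, 0, Rational(1, 5)), -6499), 5960)) = Add(26126, Mul(Add(0, -6499), 5960)) = Add(26126, Mul(-6499, 5960)) = Add(26126, -38734040) = -38707914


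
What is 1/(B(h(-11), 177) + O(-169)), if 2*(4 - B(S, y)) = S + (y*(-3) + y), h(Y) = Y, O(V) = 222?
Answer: 2/817 ≈ 0.0024480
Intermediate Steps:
B(S, y) = 4 + y - S/2 (B(S, y) = 4 - (S + (y*(-3) + y))/2 = 4 - (S + (-3*y + y))/2 = 4 - (S - 2*y)/2 = 4 + (y - S/2) = 4 + y - S/2)
1/(B(h(-11), 177) + O(-169)) = 1/((4 + 177 - ½*(-11)) + 222) = 1/((4 + 177 + 11/2) + 222) = 1/(373/2 + 222) = 1/(817/2) = 2/817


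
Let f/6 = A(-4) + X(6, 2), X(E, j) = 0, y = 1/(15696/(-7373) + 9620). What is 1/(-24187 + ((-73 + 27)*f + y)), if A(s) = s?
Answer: -70912564/1636874707439 ≈ -4.3322e-5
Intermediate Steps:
y = 7373/70912564 (y = 1/(15696*(-1/7373) + 9620) = 1/(-15696/7373 + 9620) = 1/(70912564/7373) = 7373/70912564 ≈ 0.00010397)
f = -24 (f = 6*(-4 + 0) = 6*(-4) = -24)
1/(-24187 + ((-73 + 27)*f + y)) = 1/(-24187 + ((-73 + 27)*(-24) + 7373/70912564)) = 1/(-24187 + (-46*(-24) + 7373/70912564)) = 1/(-24187 + (1104 + 7373/70912564)) = 1/(-24187 + 78287478029/70912564) = 1/(-1636874707439/70912564) = -70912564/1636874707439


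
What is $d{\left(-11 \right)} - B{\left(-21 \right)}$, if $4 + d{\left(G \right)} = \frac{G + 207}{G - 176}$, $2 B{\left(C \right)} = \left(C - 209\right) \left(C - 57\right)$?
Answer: $- \frac{1678334}{187} \approx -8975.0$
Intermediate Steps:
$B{\left(C \right)} = \frac{\left(-209 + C\right) \left(-57 + C\right)}{2}$ ($B{\left(C \right)} = \frac{\left(C - 209\right) \left(C - 57\right)}{2} = \frac{\left(-209 + C\right) \left(-57 + C\right)}{2}$)
$d{\left(G \right)} = -4 + \frac{207 + G}{-176 + G}$ ($d{\left(G \right)} = -4 + \frac{G + 207}{G - 176} = -4 + \frac{207 + G}{-176 + G}$)
$d{\left(-11 \right)} - B{\left(-21 \right)} = \frac{911 - -33}{-176 - 11} - \left(\frac{11913}{2} + \frac{\left(-21\right)^{2}}{2} - -2793\right) = \frac{911 + 33}{-187} - \left(\frac{11913}{2} + \frac{1}{2} \cdot 441 + 2793\right) = \left(- \frac{1}{187}\right) 944 - \left(\frac{11913}{2} + \frac{441}{2} + 2793\right) = - \frac{944}{187} - 8970 = - \frac{1678334}{187}$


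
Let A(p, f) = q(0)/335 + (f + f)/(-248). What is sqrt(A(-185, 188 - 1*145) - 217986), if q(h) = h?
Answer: I*sqrt(837939517)/62 ≈ 466.89*I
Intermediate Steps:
A(p, f) = -f/124 (A(p, f) = 0/335 + (f + f)/(-248) = 0*(1/335) + (2*f)*(-1/248) = 0 - f/124 = -f/124)
sqrt(A(-185, 188 - 1*145) - 217986) = sqrt(-(188 - 1*145)/124 - 217986) = sqrt(-(188 - 145)/124 - 217986) = sqrt(-1/124*43 - 217986) = sqrt(-43/124 - 217986) = sqrt(-27030307/124) = I*sqrt(837939517)/62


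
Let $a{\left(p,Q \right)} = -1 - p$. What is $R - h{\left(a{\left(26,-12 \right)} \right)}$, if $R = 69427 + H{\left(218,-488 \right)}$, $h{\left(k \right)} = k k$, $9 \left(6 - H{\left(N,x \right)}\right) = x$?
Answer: $\frac{618824}{9} \approx 68758.0$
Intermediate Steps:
$H{\left(N,x \right)} = 6 - \frac{x}{9}$
$h{\left(k \right)} = k^{2}$
$R = \frac{625385}{9}$ ($R = 69427 + \left(6 - - \frac{488}{9}\right) = 69427 + \left(6 + \frac{488}{9}\right) = 69427 + \frac{542}{9} = \frac{625385}{9} \approx 69487.0$)
$R - h{\left(a{\left(26,-12 \right)} \right)} = \frac{625385}{9} - \left(-1 - 26\right)^{2} = \frac{625385}{9} - \left(-27\right)^{2} = \frac{625385}{9} - 729 = \frac{618824}{9}$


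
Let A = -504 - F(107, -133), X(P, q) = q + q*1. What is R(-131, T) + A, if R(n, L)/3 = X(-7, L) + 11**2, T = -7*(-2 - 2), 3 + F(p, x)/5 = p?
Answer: -493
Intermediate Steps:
F(p, x) = -15 + 5*p
T = 28 (T = -7*(-4) = 28)
X(P, q) = 2*q (X(P, q) = q + q = 2*q)
R(n, L) = 363 + 6*L (R(n, L) = 3*(2*L + 11**2) = 3*(2*L + 121) = 3*(121 + 2*L) = 363 + 6*L)
A = -1024 (A = -504 - (-15 + 5*107) = -504 - (-15 + 535) = -504 - 1*520 = -504 - 520 = -1024)
R(-131, T) + A = (363 + 6*28) - 1024 = (363 + 168) - 1024 = 531 - 1024 = -493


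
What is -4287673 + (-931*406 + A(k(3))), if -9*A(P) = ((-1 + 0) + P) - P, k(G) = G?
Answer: -41990930/9 ≈ -4.6657e+6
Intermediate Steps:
A(P) = ⅑ (A(P) = -(((-1 + 0) + P) - P)/9 = -((-1 + P) - P)/9 = -⅑*(-1) = ⅑)
-4287673 + (-931*406 + A(k(3))) = -4287673 + (-931*406 + ⅑) = -4287673 + (-377986 + ⅑) = -4287673 - 3401873/9 = -41990930/9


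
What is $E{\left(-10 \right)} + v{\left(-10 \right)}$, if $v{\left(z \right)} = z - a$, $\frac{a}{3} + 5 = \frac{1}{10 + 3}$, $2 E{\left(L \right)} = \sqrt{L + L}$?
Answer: $\frac{62}{13} + i \sqrt{5} \approx 4.7692 + 2.2361 i$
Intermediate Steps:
$E{\left(L \right)} = \frac{\sqrt{2} \sqrt{L}}{2}$ ($E{\left(L \right)} = \frac{\sqrt{L + L}}{2} = \frac{\sqrt{2 L}}{2} = \frac{\sqrt{2} \sqrt{L}}{2}$)
$a = - \frac{192}{13}$ ($a = -15 + \frac{3}{10 + 3} = -15 + \frac{3}{13} = - \frac{192}{13} \approx -14.769$)
$v{\left(z \right)} = \frac{192}{13} + z$ ($v{\left(z \right)} = z - - \frac{192}{13} = z + \frac{192}{13} = \frac{192}{13} + z$)
$E{\left(-10 \right)} + v{\left(-10 \right)} = \frac{\sqrt{2} \sqrt{-10}}{2} + \left(\frac{192}{13} - 10\right) = \frac{\sqrt{2} i \sqrt{10}}{2} + \frac{62}{13} = i \sqrt{5} + \frac{62}{13} = \frac{62}{13} + i \sqrt{5}$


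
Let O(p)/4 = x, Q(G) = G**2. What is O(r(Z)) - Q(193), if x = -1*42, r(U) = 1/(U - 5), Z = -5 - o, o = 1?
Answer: -37417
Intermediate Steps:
Z = -6 (Z = -5 - 1*1 = -5 - 1 = -6)
r(U) = 1/(-5 + U)
x = -42
O(p) = -168 (O(p) = 4*(-42) = -168)
O(r(Z)) - Q(193) = -168 - 1*193**2 = -168 - 1*37249 = -168 - 37249 = -37417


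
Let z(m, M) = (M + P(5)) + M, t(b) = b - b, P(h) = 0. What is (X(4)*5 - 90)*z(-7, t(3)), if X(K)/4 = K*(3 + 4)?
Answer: 0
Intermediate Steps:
t(b) = 0
z(m, M) = 2*M (z(m, M) = (M + 0) + M = M + M = 2*M)
X(K) = 28*K (X(K) = 4*(K*(3 + 4)) = 4*(K*7) = 4*(7*K) = 28*K)
(X(4)*5 - 90)*z(-7, t(3)) = ((28*4)*5 - 90)*(2*0) = (112*5 - 90)*0 = (560 - 90)*0 = 470*0 = 0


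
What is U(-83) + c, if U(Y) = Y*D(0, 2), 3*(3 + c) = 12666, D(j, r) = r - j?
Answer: 4053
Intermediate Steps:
c = 4219 (c = -3 + (⅓)*12666 = -3 + 4222 = 4219)
U(Y) = 2*Y (U(Y) = Y*(2 - 1*0) = Y*(2 + 0) = Y*2 = 2*Y)
U(-83) + c = 2*(-83) + 4219 = -166 + 4219 = 4053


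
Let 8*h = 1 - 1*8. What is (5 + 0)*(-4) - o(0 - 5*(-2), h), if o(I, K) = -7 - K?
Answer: -111/8 ≈ -13.875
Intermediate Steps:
h = -7/8 (h = (1 - 1*8)/8 = (1 - 8)/8 = (1/8)*(-7) = -7/8 ≈ -0.87500)
(5 + 0)*(-4) - o(0 - 5*(-2), h) = (5 + 0)*(-4) - (-7 - 1*(-7/8)) = 5*(-4) - (-7 + 7/8) = -20 - 1*(-49/8) = -20 + 49/8 = -111/8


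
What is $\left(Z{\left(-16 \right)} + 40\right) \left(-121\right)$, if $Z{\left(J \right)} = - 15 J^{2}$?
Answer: $459800$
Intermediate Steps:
$\left(Z{\left(-16 \right)} + 40\right) \left(-121\right) = \left(- 15 \left(-16\right)^{2} + 40\right) \left(-121\right) = \left(\left(-15\right) 256 + 40\right) \left(-121\right) = \left(-3840 + 40\right) \left(-121\right) = \left(-3800\right) \left(-121\right) = 459800$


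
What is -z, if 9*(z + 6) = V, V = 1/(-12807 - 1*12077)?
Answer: 1343737/223956 ≈ 6.0000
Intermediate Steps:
V = -1/24884 (V = 1/(-12807 - 12077) = 1/(-24884) = -1/24884 ≈ -4.0186e-5)
z = -1343737/223956 (z = -6 + (1/9)*(-1/24884) = -6 - 1/223956 = -1343737/223956 ≈ -6.0000)
-z = -1*(-1343737/223956) = 1343737/223956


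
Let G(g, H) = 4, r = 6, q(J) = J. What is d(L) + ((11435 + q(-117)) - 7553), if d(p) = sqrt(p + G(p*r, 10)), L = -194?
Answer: 3765 + I*sqrt(190) ≈ 3765.0 + 13.784*I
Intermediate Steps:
d(p) = sqrt(4 + p) (d(p) = sqrt(p + 4) = sqrt(4 + p))
d(L) + ((11435 + q(-117)) - 7553) = sqrt(4 - 194) + ((11435 - 117) - 7553) = sqrt(-190) + (11318 - 7553) = I*sqrt(190) + 3765 = 3765 + I*sqrt(190)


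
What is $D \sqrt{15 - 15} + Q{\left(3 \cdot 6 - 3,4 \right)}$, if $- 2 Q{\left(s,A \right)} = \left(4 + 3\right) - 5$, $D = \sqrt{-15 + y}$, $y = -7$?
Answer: $-1$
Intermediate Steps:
$D = i \sqrt{22}$ ($D = \sqrt{-15 - 7} = \sqrt{-22} = i \sqrt{22} \approx 4.6904 i$)
$Q{\left(s,A \right)} = -1$ ($Q{\left(s,A \right)} = - \frac{\left(4 + 3\right) - 5}{2} = - \frac{7 - 5}{2} = \left(- \frac{1}{2}\right) 2 = -1$)
$D \sqrt{15 - 15} + Q{\left(3 \cdot 6 - 3,4 \right)} = i \sqrt{22} \sqrt{15 - 15} - 1 = i \sqrt{22} \sqrt{0} - 1 = i \sqrt{22} \cdot 0 - 1 = 0 - 1 = -1$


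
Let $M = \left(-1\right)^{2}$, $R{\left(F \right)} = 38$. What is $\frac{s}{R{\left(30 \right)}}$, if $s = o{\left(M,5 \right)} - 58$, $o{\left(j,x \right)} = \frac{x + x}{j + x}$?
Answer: $- \frac{169}{114} \approx -1.4825$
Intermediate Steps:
$M = 1$
$o{\left(j,x \right)} = \frac{2 x}{j + x}$
$s = - \frac{169}{3}$ ($s = 2 \cdot 5 \frac{1}{1 + 5} - 58 = 2 \cdot 5 \cdot \frac{1}{6} - 58 = \frac{5}{3} - 58 = - \frac{169}{3} \approx -56.333$)
$\frac{s}{R{\left(30 \right)}} = \frac{1}{38} \left(- \frac{169}{3}\right) = - \frac{169}{114}$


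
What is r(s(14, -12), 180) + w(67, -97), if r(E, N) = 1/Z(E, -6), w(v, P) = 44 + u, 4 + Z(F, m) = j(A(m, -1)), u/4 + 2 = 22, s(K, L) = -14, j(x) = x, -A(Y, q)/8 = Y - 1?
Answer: 6449/52 ≈ 124.02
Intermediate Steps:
A(Y, q) = 8 - 8*Y (A(Y, q) = -8*(Y - 1) = -8*(-1 + Y) = 8 - 8*Y)
u = 80 (u = -8 + 4*22 = -8 + 88 = 80)
Z(F, m) = 4 - 8*m (Z(F, m) = -4 + (8 - 8*m) = 4 - 8*m)
w(v, P) = 124 (w(v, P) = 44 + 80 = 124)
r(E, N) = 1/52 (r(E, N) = 1/(4 - 8*(-6)) = 1/(4 + 48) = 1/52)
r(s(14, -12), 180) + w(67, -97) = 1/52 + 124 = 6449/52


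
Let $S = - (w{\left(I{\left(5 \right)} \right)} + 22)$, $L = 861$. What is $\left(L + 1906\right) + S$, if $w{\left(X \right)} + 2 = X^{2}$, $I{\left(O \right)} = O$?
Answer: $2722$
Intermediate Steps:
$w{\left(X \right)} = -2 + X^{2}$
$S = -45$ ($S = - (\left(-2 + 5^{2}\right) + 22) = - (\left(-2 + 25\right) + 22) = - (23 + 22) = \left(-1\right) 45 = -45$)
$\left(L + 1906\right) + S = \left(861 + 1906\right) - 45 = 2767 - 45 = 2722$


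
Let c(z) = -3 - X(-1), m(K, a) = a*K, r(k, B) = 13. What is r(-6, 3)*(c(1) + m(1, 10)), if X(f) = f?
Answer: 104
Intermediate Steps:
m(K, a) = K*a
c(z) = -2 (c(z) = -3 - 1*(-1) = -3 + 1 = -2)
r(-6, 3)*(c(1) + m(1, 10)) = 13*(-2 + 1*10) = 13*(-2 + 10) = 13*8 = 104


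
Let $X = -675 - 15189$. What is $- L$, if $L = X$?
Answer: $15864$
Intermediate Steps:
$X = -15864$ ($X = -675 - 15189 = -15864$)
$L = -15864$
$- L = \left(-1\right) \left(-15864\right) = 15864$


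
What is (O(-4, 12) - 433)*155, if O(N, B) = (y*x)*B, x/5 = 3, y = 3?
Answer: 16585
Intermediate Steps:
x = 15 (x = 5*3 = 15)
O(N, B) = 45*B (O(N, B) = (3*15)*B = 45*B)
(O(-4, 12) - 433)*155 = (45*12 - 433)*155 = (540 - 433)*155 = 107*155 = 16585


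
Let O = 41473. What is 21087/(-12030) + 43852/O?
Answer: -115667197/166306730 ≈ -0.69551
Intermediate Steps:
21087/(-12030) + 43852/O = 21087/(-12030) + 43852/41473 = 21087*(-1/12030) + 43852*(1/41473) = -7029/4010 + 43852/41473 = -115667197/166306730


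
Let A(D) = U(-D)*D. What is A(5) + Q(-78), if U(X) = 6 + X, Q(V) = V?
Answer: -73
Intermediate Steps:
A(D) = D*(6 - D) (A(D) = (6 - D)*D = D*(6 - D))
A(5) + Q(-78) = 5*(6 - 1*5) - 78 = 5*(6 - 5) - 78 = 5*1 - 78 = 5 - 78 = -73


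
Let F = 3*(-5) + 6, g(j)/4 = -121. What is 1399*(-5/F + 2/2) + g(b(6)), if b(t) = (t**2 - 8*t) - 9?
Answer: 15230/9 ≈ 1692.2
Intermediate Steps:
b(t) = -9 + t**2 - 8*t
g(j) = -484 (g(j) = 4*(-121) = -484)
F = -9 (F = -15 + 6 = -9)
1399*(-5/F + 2/2) + g(b(6)) = 1399*(-5/(-9) + 2/2) - 484 = 1399*(-5*(-1/9) + 2*(1/2)) - 484 = 1399*(5/9 + 1) - 484 = 1399*(14/9) - 484 = 19586/9 - 484 = 15230/9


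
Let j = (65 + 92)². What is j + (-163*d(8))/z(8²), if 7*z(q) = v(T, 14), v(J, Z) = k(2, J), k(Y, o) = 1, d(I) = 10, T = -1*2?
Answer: 13239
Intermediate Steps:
T = -2
j = 24649 (j = 157² = 24649)
v(J, Z) = 1
z(q) = ⅐ (z(q) = (⅐)*1 = ⅐)
j + (-163*d(8))/z(8²) = 24649 + (-163*10)/(⅐) = 24649 - 1630*7 = 24649 - 11410 = 13239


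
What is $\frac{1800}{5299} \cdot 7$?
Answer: $\frac{1800}{757} \approx 2.3778$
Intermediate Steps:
$\frac{1800}{5299} \cdot 7 = \frac{1800}{757}$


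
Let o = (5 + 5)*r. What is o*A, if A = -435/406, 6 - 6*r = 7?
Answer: 25/14 ≈ 1.7857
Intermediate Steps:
r = -1/6 (r = 1 - 1/6*7 = 1 - 7/6 = -1/6 ≈ -0.16667)
o = -5/3 (o = (5 + 5)*(-1/6) = 10*(-1/6) = -5/3 ≈ -1.6667)
A = -15/14 (A = -435*1/406 = -15/14 ≈ -1.0714)
o*A = -5/3*(-15/14) = 25/14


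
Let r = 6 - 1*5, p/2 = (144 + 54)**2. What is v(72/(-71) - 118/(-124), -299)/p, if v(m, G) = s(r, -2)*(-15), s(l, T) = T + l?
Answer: 5/26136 ≈ 0.00019131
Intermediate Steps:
p = 78408 (p = 2*(144 + 54)**2 = 2*198**2 = 2*39204 = 78408)
r = 1 (r = 6 - 5 = 1)
v(m, G) = 15 (v(m, G) = (-2 + 1)*(-15) = -1*(-15) = 15)
v(72/(-71) - 118/(-124), -299)/p = 15/78408 = 15*(1/78408) = 5/26136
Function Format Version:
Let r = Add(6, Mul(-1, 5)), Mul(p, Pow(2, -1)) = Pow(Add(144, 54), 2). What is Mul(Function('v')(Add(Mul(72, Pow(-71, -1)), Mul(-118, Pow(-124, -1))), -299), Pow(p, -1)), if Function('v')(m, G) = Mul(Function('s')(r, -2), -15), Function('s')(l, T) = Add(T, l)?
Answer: Rational(5, 26136) ≈ 0.00019131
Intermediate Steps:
p = 78408 (p = Mul(2, Pow(Add(144, 54), 2)) = Mul(2, Pow(198, 2)) = Mul(2, 39204) = 78408)
r = 1 (r = Add(6, -5) = 1)
Function('v')(m, G) = 15 (Function('v')(m, G) = Mul(Add(-2, 1), -15) = Mul(-1, -15) = 15)
Mul(Function('v')(Add(Mul(72, Pow(-71, -1)), Mul(-118, Pow(-124, -1))), -299), Pow(p, -1)) = Mul(15, Pow(78408, -1)) = Mul(15, Rational(1, 78408)) = Rational(5, 26136)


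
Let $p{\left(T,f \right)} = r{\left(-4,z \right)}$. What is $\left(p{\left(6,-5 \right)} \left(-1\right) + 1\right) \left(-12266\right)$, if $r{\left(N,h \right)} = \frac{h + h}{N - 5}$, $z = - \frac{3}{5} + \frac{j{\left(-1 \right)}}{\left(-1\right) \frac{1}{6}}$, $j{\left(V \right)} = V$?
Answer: $- \frac{134926}{5} \approx -26985.0$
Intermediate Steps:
$z = \frac{27}{5}$ ($z = - \frac{3}{5} - \frac{1}{\left(-1\right) \frac{1}{6}} = \left(-3\right) \frac{1}{5} - \frac{1}{\left(-1\right) \frac{1}{6}} = - \frac{3}{5} - \frac{1}{- \frac{1}{6}} = - \frac{3}{5} - -6 = - \frac{3}{5} + 6 = \frac{27}{5} \approx 5.4$)
$r{\left(N,h \right)} = \frac{2 h}{-5 + N}$
$p{\left(T,f \right)} = - \frac{6}{5}$ ($p{\left(T,f \right)} = 2 \cdot \frac{27}{5} \frac{1}{-5 - 4} = 2 \cdot \frac{27}{5} \frac{1}{-9} = 2 \cdot \frac{27}{5} \left(- \frac{1}{9}\right) = - \frac{6}{5}$)
$\left(p{\left(6,-5 \right)} \left(-1\right) + 1\right) \left(-12266\right) = \left(\left(- \frac{6}{5}\right) \left(-1\right) + 1\right) \left(-12266\right) = \left(\frac{6}{5} + 1\right) \left(-12266\right) = \frac{11}{5} \left(-12266\right) = - \frac{134926}{5}$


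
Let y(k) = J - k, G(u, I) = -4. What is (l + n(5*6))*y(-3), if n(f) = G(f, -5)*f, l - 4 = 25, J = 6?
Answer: -819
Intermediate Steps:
l = 29 (l = 4 + 25 = 29)
y(k) = 6 - k
n(f) = -4*f
(l + n(5*6))*y(-3) = (29 - 20*6)*(6 - 1*(-3)) = (29 - 4*30)*(6 + 3) = (29 - 120)*9 = -91*9 = -819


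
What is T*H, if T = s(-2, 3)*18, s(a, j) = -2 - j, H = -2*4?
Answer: 720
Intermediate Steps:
H = -8
T = -90 (T = (-2 - 1*3)*18 = (-2 - 3)*18 = -5*18 = -90)
T*H = -90*(-8) = 720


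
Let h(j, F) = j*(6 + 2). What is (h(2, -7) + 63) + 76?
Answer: 155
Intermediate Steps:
h(j, F) = 8*j (h(j, F) = j*8 = 8*j)
(h(2, -7) + 63) + 76 = (8*2 + 63) + 76 = (16 + 63) + 76 = 79 + 76 = 155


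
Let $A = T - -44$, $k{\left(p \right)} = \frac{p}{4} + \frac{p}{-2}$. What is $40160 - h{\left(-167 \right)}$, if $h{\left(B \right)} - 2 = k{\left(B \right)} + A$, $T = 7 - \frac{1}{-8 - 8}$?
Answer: $\frac{641043}{16} \approx 40065.0$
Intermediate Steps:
$T = \frac{113}{16}$ ($T = 7 - \frac{1}{-16} = 7 - - \frac{1}{16} = 7 + \frac{1}{16} = \frac{113}{16} \approx 7.0625$)
$k{\left(p \right)} = - \frac{p}{4}$ ($k{\left(p \right)} = p \frac{1}{4} + p \left(- \frac{1}{2}\right) = \frac{p}{4} - \frac{p}{2} = - \frac{p}{4}$)
$A = \frac{817}{16}$ ($A = \frac{113}{16} - -44 = \frac{113}{16} + 44 = \frac{817}{16} \approx 51.063$)
$h{\left(B \right)} = \frac{849}{16} - \frac{B}{4}$ ($h{\left(B \right)} = 2 - \left(- \frac{817}{16} + \frac{B}{4}\right) = \frac{849}{16} - \frac{B}{4}$)
$40160 - h{\left(-167 \right)} = 40160 - \left(\frac{849}{16} - - \frac{167}{4}\right) = 40160 - \left(\frac{849}{16} + \frac{167}{4}\right) = 40160 - \frac{1517}{16} = \frac{641043}{16}$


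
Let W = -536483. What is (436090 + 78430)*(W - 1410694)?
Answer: -1001861510040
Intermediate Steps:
(436090 + 78430)*(W - 1410694) = (436090 + 78430)*(-536483 - 1410694) = 514520*(-1947177) = -1001861510040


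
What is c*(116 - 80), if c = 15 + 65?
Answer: 2880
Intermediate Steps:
c = 80
c*(116 - 80) = 80*(116 - 80) = 80*36 = 2880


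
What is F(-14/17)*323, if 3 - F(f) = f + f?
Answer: 1501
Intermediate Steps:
F(f) = 3 - 2*f (F(f) = 3 - (f + f) = 3 - 2*f)
F(-14/17)*323 = (3 - (-28)/17)*323 = (3 - 2*(-14/17))*323 = (3 + 28/17)*323 = (79/17)*323 = 1501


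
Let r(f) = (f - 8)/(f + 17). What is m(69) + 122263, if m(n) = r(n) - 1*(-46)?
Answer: 10518635/86 ≈ 1.2231e+5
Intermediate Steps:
r(f) = (-8 + f)/(17 + f)
m(n) = 46 + (-8 + n)/(17 + n) (m(n) = (-8 + n)/(17 + n) - 1*(-46) = (-8 + n)/(17 + n) + 46 = 46 + (-8 + n)/(17 + n))
m(69) + 122263 = (774 + 47*69)/(17 + 69) + 122263 = (774 + 3243)/86 + 122263 = (1/86)*4017 + 122263 = 4017/86 + 122263 = 10518635/86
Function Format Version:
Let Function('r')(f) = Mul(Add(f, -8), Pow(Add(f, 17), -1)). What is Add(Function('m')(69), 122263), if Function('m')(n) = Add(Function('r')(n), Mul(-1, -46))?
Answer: Rational(10518635, 86) ≈ 1.2231e+5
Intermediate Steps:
Function('r')(f) = Mul(Pow(Add(17, f), -1), Add(-8, f)) (Function('r')(f) = Mul(Add(-8, f), Pow(Add(17, f), -1)) = Mul(Pow(Add(17, f), -1), Add(-8, f)))
Function('m')(n) = Add(46, Mul(Pow(Add(17, n), -1), Add(-8, n))) (Function('m')(n) = Add(Mul(Pow(Add(17, n), -1), Add(-8, n)), Mul(-1, -46)) = Add(Mul(Pow(Add(17, n), -1), Add(-8, n)), 46) = Add(46, Mul(Pow(Add(17, n), -1), Add(-8, n))))
Add(Function('m')(69), 122263) = Add(Mul(Pow(Add(17, 69), -1), Add(774, Mul(47, 69))), 122263) = Add(Mul(Pow(86, -1), Add(774, 3243)), 122263) = Add(Mul(Rational(1, 86), 4017), 122263) = Add(Rational(4017, 86), 122263) = Rational(10518635, 86)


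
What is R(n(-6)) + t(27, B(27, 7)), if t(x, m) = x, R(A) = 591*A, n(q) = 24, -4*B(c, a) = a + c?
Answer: 14211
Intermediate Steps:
B(c, a) = -a/4 - c/4 (B(c, a) = -(a + c)/4 = -a/4 - c/4)
R(n(-6)) + t(27, B(27, 7)) = 591*24 + 27 = 14184 + 27 = 14211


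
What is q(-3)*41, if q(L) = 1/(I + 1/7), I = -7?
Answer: -287/48 ≈ -5.9792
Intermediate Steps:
q(L) = -7/48 (q(L) = 1/(-7 + 1/7) = 1/(-7 + ⅐) = 1/(-48/7) = -7/48)
q(-3)*41 = -7/48*41 = -287/48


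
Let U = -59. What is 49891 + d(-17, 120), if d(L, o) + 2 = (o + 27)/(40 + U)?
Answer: 947744/19 ≈ 49881.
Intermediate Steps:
d(L, o) = -65/19 - o/19 (d(L, o) = -2 + (o + 27)/(40 - 59) = -2 + (27 + o)/(-19) = -2 + (27 + o)*(-1/19) = -2 + (-27/19 - o/19) = -65/19 - o/19)
49891 + d(-17, 120) = 49891 + (-65/19 - 1/19*120) = 49891 + (-65/19 - 120/19) = 49891 - 185/19 = 947744/19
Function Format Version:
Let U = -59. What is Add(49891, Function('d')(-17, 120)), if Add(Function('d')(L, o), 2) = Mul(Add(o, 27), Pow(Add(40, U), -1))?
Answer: Rational(947744, 19) ≈ 49881.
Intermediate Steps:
Function('d')(L, o) = Add(Rational(-65, 19), Mul(Rational(-1, 19), o)) (Function('d')(L, o) = Add(-2, Mul(Add(o, 27), Pow(Add(40, -59), -1))) = Add(-2, Mul(Add(27, o), Pow(-19, -1))) = Add(-2, Mul(Add(27, o), Rational(-1, 19))) = Add(-2, Add(Rational(-27, 19), Mul(Rational(-1, 19), o))) = Add(Rational(-65, 19), Mul(Rational(-1, 19), o)))
Add(49891, Function('d')(-17, 120)) = Add(49891, Add(Rational(-65, 19), Mul(Rational(-1, 19), 120))) = Add(49891, Add(Rational(-65, 19), Rational(-120, 19))) = Add(49891, Rational(-185, 19)) = Rational(947744, 19)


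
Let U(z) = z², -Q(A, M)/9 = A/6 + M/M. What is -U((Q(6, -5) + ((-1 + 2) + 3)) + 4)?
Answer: -100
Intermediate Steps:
Q(A, M) = -9 - 3*A/2 (Q(A, M) = -9*(A/6 + M/M) = -9*(A*(⅙) + 1) = -9*(A/6 + 1) = -9*(1 + A/6) = -9 - 3*A/2)
-U((Q(6, -5) + ((-1 + 2) + 3)) + 4) = -(((-9 - 3/2*6) + ((-1 + 2) + 3)) + 4)² = -(((-9 - 9) + (1 + 3)) + 4)² = -((-18 + 4) + 4)² = -(-14 + 4)² = -1*(-10)² = -1*100 = -100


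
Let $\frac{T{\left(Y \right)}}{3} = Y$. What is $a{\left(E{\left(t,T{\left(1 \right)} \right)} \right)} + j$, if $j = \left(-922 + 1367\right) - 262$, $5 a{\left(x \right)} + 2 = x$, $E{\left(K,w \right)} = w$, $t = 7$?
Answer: $\frac{916}{5} \approx 183.2$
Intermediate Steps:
$T{\left(Y \right)} = 3 Y$
$a{\left(x \right)} = - \frac{2}{5} + \frac{x}{5}$
$j = 183$ ($j = 445 - 262 = 183$)
$a{\left(E{\left(t,T{\left(1 \right)} \right)} \right)} + j = \left(- \frac{2}{5} + \frac{3 \cdot 1}{5}\right) + 183 = \left(- \frac{2}{5} + \frac{1}{5} \cdot 3\right) + 183 = \left(- \frac{2}{5} + \frac{3}{5}\right) + 183 = \frac{1}{5} + 183 = \frac{916}{5}$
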